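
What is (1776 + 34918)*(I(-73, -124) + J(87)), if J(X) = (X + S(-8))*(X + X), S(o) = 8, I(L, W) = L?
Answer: 603873158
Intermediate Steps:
J(X) = 2*X*(8 + X) (J(X) = (X + 8)*(X + X) = (8 + X)*(2*X) = 2*X*(8 + X))
(1776 + 34918)*(I(-73, -124) + J(87)) = (1776 + 34918)*(-73 + 2*87*(8 + 87)) = 36694*(-73 + 2*87*95) = 36694*(-73 + 16530) = 36694*16457 = 603873158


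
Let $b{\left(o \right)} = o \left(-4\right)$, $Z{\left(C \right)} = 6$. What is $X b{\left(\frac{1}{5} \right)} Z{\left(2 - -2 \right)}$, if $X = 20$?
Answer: $-96$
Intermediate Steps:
$b{\left(o \right)} = - 4 o$
$X b{\left(\frac{1}{5} \right)} Z{\left(2 - -2 \right)} = 20 \left(- \frac{4}{5}\right) 6 = \left(-16\right) 6 = -96$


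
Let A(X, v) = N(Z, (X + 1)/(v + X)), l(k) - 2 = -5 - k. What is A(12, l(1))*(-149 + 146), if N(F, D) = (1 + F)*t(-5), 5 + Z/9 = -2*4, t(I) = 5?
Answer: 1740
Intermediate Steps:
l(k) = -3 - k (l(k) = 2 + (-5 - k) = -3 - k)
Z = -117 (Z = -45 + 9*(-2*4) = -45 + 9*(-8) = -45 - 72 = -117)
N(F, D) = 5 + 5*F (N(F, D) = (1 + F)*5 = 5 + 5*F)
A(X, v) = -580 (A(X, v) = 5 + 5*(-117) = 5 - 585 = -580)
A(12, l(1))*(-149 + 146) = -580*(-149 + 146) = -580*(-3) = 1740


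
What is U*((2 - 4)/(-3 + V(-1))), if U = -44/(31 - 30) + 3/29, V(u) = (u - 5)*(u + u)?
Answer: 2546/261 ≈ 9.7548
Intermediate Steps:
V(u) = 2*u*(-5 + u) (V(u) = (-5 + u)*(2*u) = 2*u*(-5 + u))
U = -1273/29 (U = -44/1 + 3*(1/29) = -44*1 + 3/29 = -44 + 3/29 = -1273/29 ≈ -43.897)
U*((2 - 4)/(-3 + V(-1))) = -1273*(2 - 4)/(29*(-3 + 2*(-1)*(-5 - 1))) = -(-2546)/(29*(-3 + 2*(-1)*(-6))) = -(-2546)/(29*(-3 + 12)) = -(-2546)/(29*9) = -1273/29*(-2/9) = 2546/261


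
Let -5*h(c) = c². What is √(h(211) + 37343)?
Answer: √710970/5 ≈ 168.64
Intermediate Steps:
h(c) = -c²/5
√(h(211) + 37343) = √(-⅕*211² + 37343) = √(-⅕*44521 + 37343) = √(-44521/5 + 37343) = √(142194/5) = √710970/5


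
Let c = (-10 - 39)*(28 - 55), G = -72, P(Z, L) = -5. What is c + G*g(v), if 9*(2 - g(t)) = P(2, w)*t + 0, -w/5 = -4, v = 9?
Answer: 819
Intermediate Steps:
w = 20 (w = -5*(-4) = 20)
c = 1323 (c = -49*(-27) = 1323)
g(t) = 2 + 5*t/9 (g(t) = 2 - (-5*t + 0)/9 = 2 - (-5)*t/9 = 2 + 5*t/9)
c + G*g(v) = 1323 - 72*(2 + (5/9)*9) = 1323 - 72*(2 + 5) = 1323 - 72*7 = 1323 - 504 = 819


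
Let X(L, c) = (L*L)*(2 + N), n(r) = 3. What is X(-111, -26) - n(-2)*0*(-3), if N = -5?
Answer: -36963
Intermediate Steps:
X(L, c) = -3*L**2 (X(L, c) = (L*L)*(2 - 5) = L**2*(-3) = -3*L**2)
X(-111, -26) - n(-2)*0*(-3) = -3*(-111)**2 - 3*0*(-3) = -3*12321 - 0*(-3) = -36963 - 1*0 = -36963 + 0 = -36963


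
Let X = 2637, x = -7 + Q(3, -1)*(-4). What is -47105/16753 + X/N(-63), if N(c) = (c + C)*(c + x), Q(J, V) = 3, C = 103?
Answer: -198682061/54949840 ≈ -3.6157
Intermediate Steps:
x = -19 (x = -7 + 3*(-4) = -7 - 12 = -19)
N(c) = (-19 + c)*(103 + c) (N(c) = (c + 103)*(c - 19) = (103 + c)*(-19 + c) = (-19 + c)*(103 + c))
-47105/16753 + X/N(-63) = -47105/16753 + 2637/(-1957 + (-63)² + 84*(-63)) = -47105*1/16753 + 2637/(-1957 + 3969 - 5292) = -47105/16753 + 2637/(-3280) = -47105/16753 + 2637*(-1/3280) = -47105/16753 - 2637/3280 = -198682061/54949840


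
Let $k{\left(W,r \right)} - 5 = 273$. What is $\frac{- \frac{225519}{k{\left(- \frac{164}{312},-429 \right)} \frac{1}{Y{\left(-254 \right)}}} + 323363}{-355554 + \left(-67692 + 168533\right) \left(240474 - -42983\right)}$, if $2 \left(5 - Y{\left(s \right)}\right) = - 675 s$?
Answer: $\frac{9710691797}{3973138717837} \approx 0.0024441$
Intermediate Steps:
$Y{\left(s \right)} = 5 + \frac{675 s}{2}$ ($Y{\left(s \right)} = 5 - \frac{\left(-675\right) s}{2} = 5 + \frac{675 s}{2}$)
$k{\left(W,r \right)} = 278$ ($k{\left(W,r \right)} = 5 + 273 = 278$)
$\frac{- \frac{225519}{k{\left(- \frac{164}{312},-429 \right)} \frac{1}{Y{\left(-254 \right)}}} + 323363}{-355554 + \left(-67692 + 168533\right) \left(240474 - -42983\right)} = \frac{- \frac{225519}{278 \frac{1}{5 + \frac{675}{2} \left(-254\right)}} + 323363}{-355554 + \left(-67692 + 168533\right) \left(240474 - -42983\right)} = \frac{- \frac{225519}{278 \frac{1}{5 - 85725}} + 323363}{-355554 + 100841 \left(240474 + \left(-217 + 43200\right)\right)} = \frac{- \frac{225519}{278 \frac{1}{-85720}} + 323363}{-355554 + 100841 \left(240474 + 42983\right)} = \frac{- \frac{225519}{278 \left(- \frac{1}{85720}\right)} + 323363}{-355554 + 100841 \cdot 283457} = \frac{- \frac{225519}{- \frac{139}{42860}} + 323363}{-355554 + 28584087337} = \frac{\left(-225519\right) \left(- \frac{42860}{139}\right) + 323363}{28583731783} = \left(\frac{9665744340}{139} + 323363\right) \frac{1}{28583731783} = \frac{9710691797}{139} \cdot \frac{1}{28583731783} = \frac{9710691797}{3973138717837}$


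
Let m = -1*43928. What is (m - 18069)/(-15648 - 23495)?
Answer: 4769/3011 ≈ 1.5839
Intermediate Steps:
m = -43928
(m - 18069)/(-15648 - 23495) = (-43928 - 18069)/(-15648 - 23495) = -61997/(-39143) = -61997*(-1/39143) = 4769/3011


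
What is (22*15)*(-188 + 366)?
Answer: 58740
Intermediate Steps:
(22*15)*(-188 + 366) = 330*178 = 58740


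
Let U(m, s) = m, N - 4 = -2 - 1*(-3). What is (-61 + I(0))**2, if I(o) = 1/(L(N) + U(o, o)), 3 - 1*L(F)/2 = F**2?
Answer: 7209225/1936 ≈ 3723.8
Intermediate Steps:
N = 5 (N = 4 + (-2 - 1*(-3)) = 4 + (-2 + 3) = 4 + 1 = 5)
L(F) = 6 - 2*F**2
I(o) = 1/(-44 + o) (I(o) = 1/((6 - 2*5**2) + o) = 1/((6 - 2*25) + o) = 1/((6 - 50) + o) = 1/(-44 + o))
(-61 + I(0))**2 = (-61 + 1/(-44 + 0))**2 = (-61 + 1/(-44))**2 = (-61 - 1/44)**2 = (-2685/44)**2 = 7209225/1936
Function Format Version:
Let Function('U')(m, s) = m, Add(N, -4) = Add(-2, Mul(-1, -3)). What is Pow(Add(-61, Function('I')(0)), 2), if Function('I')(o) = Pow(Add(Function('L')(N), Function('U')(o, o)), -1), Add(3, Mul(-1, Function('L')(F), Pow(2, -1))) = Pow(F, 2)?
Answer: Rational(7209225, 1936) ≈ 3723.8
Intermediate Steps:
N = 5 (N = Add(4, Add(-2, Mul(-1, -3))) = Add(4, Add(-2, 3)) = Add(4, 1) = 5)
Function('L')(F) = Add(6, Mul(-2, Pow(F, 2)))
Function('I')(o) = Pow(Add(-44, o), -1) (Function('I')(o) = Pow(Add(Add(6, Mul(-2, Pow(5, 2))), o), -1) = Pow(Add(Add(6, Mul(-2, 25)), o), -1) = Pow(Add(Add(6, -50), o), -1) = Pow(Add(-44, o), -1))
Pow(Add(-61, Function('I')(0)), 2) = Pow(Add(-61, Pow(Add(-44, 0), -1)), 2) = Pow(Add(-61, Pow(-44, -1)), 2) = Pow(Add(-61, Rational(-1, 44)), 2) = Pow(Rational(-2685, 44), 2) = Rational(7209225, 1936)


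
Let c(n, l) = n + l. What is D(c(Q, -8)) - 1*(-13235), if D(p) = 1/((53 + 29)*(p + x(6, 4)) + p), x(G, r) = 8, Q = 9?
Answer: 9780666/739 ≈ 13235.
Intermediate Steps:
c(n, l) = l + n
D(p) = 1/(656 + 83*p) (D(p) = 1/((53 + 29)*(p + 8) + p) = 1/(82*(8 + p) + p) = 1/((656 + 82*p) + p) = 1/(656 + 83*p))
D(c(Q, -8)) - 1*(-13235) = 1/(656 + 83*(-8 + 9)) - 1*(-13235) = 1/(656 + 83*1) + 13235 = 1/(656 + 83) + 13235 = 1/739 + 13235 = 9780666/739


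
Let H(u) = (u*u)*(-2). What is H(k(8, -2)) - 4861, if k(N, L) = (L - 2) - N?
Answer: -5149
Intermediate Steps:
k(N, L) = -2 + L - N (k(N, L) = (-2 + L) - N = -2 + L - N)
H(u) = -2*u**2 (H(u) = u**2*(-2) = -2*u**2)
H(k(8, -2)) - 4861 = -2*(-2 - 2 - 1*8)**2 - 4861 = -2*(-2 - 2 - 8)**2 - 4861 = -2*(-12)**2 - 4861 = -2*144 - 4861 = -288 - 4861 = -5149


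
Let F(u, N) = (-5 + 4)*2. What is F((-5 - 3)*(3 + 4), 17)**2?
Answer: 4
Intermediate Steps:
F(u, N) = -2 (F(u, N) = -1*2 = -2)
F((-5 - 3)*(3 + 4), 17)**2 = (-2)**2 = 4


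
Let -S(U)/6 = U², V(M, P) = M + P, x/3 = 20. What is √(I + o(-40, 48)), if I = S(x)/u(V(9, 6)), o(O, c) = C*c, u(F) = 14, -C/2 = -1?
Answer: 4*I*√4431/7 ≈ 38.038*I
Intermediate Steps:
x = 60 (x = 3*20 = 60)
C = 2 (C = -2*(-1) = 2)
S(U) = -6*U²
o(O, c) = 2*c
I = -10800/7 (I = -6*60²/14 = -6*3600*(1/14) = -21600*1/14 = -10800/7 ≈ -1542.9)
√(I + o(-40, 48)) = √(-10800/7 + 2*48) = √(-10800/7 + 96) = √(-10128/7) = 4*I*√4431/7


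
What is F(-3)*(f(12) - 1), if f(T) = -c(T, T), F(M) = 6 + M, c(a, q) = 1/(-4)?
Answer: -9/4 ≈ -2.2500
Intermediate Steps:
c(a, q) = -1/4
f(T) = 1/4 (f(T) = -1*(-1/4) = 1/4)
F(-3)*(f(12) - 1) = (6 - 3)*(1/4 - 1) = 3*(-3/4) = -9/4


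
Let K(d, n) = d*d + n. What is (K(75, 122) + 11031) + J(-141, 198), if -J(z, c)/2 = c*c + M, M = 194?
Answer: -62018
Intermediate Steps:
K(d, n) = n + d**2 (K(d, n) = d**2 + n = n + d**2)
J(z, c) = -388 - 2*c**2 (J(z, c) = -2*(c*c + 194) = -2*(c**2 + 194) = -2*(194 + c**2) = -388 - 2*c**2)
(K(75, 122) + 11031) + J(-141, 198) = ((122 + 75**2) + 11031) + (-388 - 2*198**2) = ((122 + 5625) + 11031) + (-388 - 2*39204) = (5747 + 11031) + (-388 - 78408) = 16778 - 78796 = -62018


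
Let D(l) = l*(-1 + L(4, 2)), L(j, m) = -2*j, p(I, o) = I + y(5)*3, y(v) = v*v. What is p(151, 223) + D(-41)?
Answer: 595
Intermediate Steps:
y(v) = v²
p(I, o) = 75 + I (p(I, o) = I + 5²*3 = I + 25*3 = I + 75 = 75 + I)
D(l) = -9*l (D(l) = l*(-1 - 2*4) = l*(-1 - 8) = l*(-9) = -9*l)
p(151, 223) + D(-41) = (75 + 151) - 9*(-41) = 226 + 369 = 595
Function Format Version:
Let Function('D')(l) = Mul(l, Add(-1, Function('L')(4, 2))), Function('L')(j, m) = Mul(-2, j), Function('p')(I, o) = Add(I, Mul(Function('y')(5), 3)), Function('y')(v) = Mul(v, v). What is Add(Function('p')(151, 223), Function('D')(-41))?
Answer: 595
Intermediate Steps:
Function('y')(v) = Pow(v, 2)
Function('p')(I, o) = Add(75, I) (Function('p')(I, o) = Add(I, Mul(Pow(5, 2), 3)) = Add(I, Mul(25, 3)) = Add(I, 75) = Add(75, I))
Function('D')(l) = Mul(-9, l) (Function('D')(l) = Mul(l, Add(-1, Mul(-2, 4))) = Mul(l, Add(-1, -8)) = Mul(l, -9) = Mul(-9, l))
Add(Function('p')(151, 223), Function('D')(-41)) = Add(Add(75, 151), Mul(-9, -41)) = Add(226, 369) = 595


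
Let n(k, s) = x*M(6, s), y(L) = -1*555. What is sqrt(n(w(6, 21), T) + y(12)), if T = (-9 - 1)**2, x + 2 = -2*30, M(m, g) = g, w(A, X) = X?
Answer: I*sqrt(6755) ≈ 82.189*I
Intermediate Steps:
y(L) = -555
x = -62 (x = -2 - 2*30 = -2 - 60 = -62)
T = 100 (T = (-10)**2 = 100)
n(k, s) = -62*s
sqrt(n(w(6, 21), T) + y(12)) = sqrt(-62*100 - 555) = sqrt(-6200 - 555) = sqrt(-6755) = I*sqrt(6755)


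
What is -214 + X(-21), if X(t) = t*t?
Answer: 227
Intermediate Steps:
X(t) = t²
-214 + X(-21) = -214 + (-21)² = -214 + 441 = 227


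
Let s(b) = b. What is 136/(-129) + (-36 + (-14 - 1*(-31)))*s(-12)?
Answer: 29276/129 ≈ 226.95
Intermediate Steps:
136/(-129) + (-36 + (-14 - 1*(-31)))*s(-12) = 136/(-129) + (-36 + (-14 - 1*(-31)))*(-12) = 136*(-1/129) + (-36 + (-14 + 31))*(-12) = -136/129 + (-36 + 17)*(-12) = -136/129 - 19*(-12) = -136/129 + 228 = 29276/129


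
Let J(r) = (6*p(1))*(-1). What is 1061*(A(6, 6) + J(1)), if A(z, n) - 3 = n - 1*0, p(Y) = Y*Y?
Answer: 3183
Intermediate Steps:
p(Y) = Y²
J(r) = -6 (J(r) = (6*1²)*(-1) = (6*1)*(-1) = 6*(-1) = -6)
A(z, n) = 3 + n (A(z, n) = 3 + (n - 1*0) = 3 + (n + 0) = 3 + n)
1061*(A(6, 6) + J(1)) = 1061*((3 + 6) - 6) = 1061*(9 - 6) = 1061*3 = 3183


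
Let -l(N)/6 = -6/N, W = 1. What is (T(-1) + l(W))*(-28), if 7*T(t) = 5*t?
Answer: -988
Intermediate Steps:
T(t) = 5*t/7 (T(t) = (5*t)/7 = 5*t/7)
l(N) = 36/N (l(N) = -(-36)/N = 36/N)
(T(-1) + l(W))*(-28) = ((5/7)*(-1) + 36/1)*(-28) = (-5/7 + 36*1)*(-28) = (-5/7 + 36)*(-28) = (247/7)*(-28) = -988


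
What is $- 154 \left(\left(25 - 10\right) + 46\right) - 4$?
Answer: $-9398$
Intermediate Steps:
$- 154 \left(\left(25 - 10\right) + 46\right) - 4 = - 154 \left(15 + 46\right) - 4 = \left(-154\right) 61 - 4 = -9394 - 4 = -9398$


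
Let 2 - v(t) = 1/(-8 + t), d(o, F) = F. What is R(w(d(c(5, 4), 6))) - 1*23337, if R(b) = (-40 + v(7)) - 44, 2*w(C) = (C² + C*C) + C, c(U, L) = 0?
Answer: -23418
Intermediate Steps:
w(C) = C² + C/2 (w(C) = ((C² + C*C) + C)/2 = ((C² + C²) + C)/2 = (2*C² + C)/2 = (C + 2*C²)/2 = C² + C/2)
v(t) = 2 - 1/(-8 + t)
R(b) = -81 (R(b) = (-40 + (-17 + 2*7)/(-8 + 7)) - 44 = (-40 + (-17 + 14)/(-1)) - 44 = (-40 - 1*(-3)) - 44 = (-40 + 3) - 44 = -37 - 44 = -81)
R(w(d(c(5, 4), 6))) - 1*23337 = -81 - 1*23337 = -81 - 23337 = -23418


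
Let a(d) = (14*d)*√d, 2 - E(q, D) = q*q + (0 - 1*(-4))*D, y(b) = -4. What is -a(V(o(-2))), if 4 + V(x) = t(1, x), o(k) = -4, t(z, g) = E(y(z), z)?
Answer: 308*I*√22 ≈ 1444.6*I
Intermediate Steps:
E(q, D) = 2 - q² - 4*D (E(q, D) = 2 - (q*q + (0 - 1*(-4))*D) = 2 - (q² + (0 + 4)*D) = 2 - (q² + 4*D) = 2 + (-q² - 4*D) = 2 - q² - 4*D)
t(z, g) = -14 - 4*z (t(z, g) = 2 - 1*(-4)² - 4*z = 2 - 1*16 - 4*z = 2 - 16 - 4*z = -14 - 4*z)
V(x) = -22 (V(x) = -4 + (-14 - 4*1) = -4 + (-14 - 4) = -4 - 18 = -22)
a(d) = 14*d^(3/2)
-a(V(o(-2))) = -14*(-22)^(3/2) = -14*(-22*I*√22) = -(-308)*I*√22 = 308*I*√22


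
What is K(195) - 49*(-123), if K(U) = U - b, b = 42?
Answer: 6180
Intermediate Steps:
K(U) = -42 + U (K(U) = U - 1*42 = U - 42 = -42 + U)
K(195) - 49*(-123) = (-42 + 195) - 49*(-123) = 153 + 6027 = 6180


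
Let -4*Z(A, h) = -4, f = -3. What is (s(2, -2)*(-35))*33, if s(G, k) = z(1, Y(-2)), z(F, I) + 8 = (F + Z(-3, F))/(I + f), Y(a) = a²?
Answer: 6930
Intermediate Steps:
Z(A, h) = 1 (Z(A, h) = -¼*(-4) = 1)
z(F, I) = -8 + (1 + F)/(-3 + I) (z(F, I) = -8 + (F + 1)/(I - 3) = -8 + (1 + F)/(-3 + I))
s(G, k) = -6 (s(G, k) = (25 + 1 - 8*(-2)²)/(-3 + (-2)²) = (25 + 1 - 8*4)/(-3 + 4) = (25 + 1 - 32)/1 = 1*(-6) = -6)
(s(2, -2)*(-35))*33 = -6*(-35)*33 = 210*33 = 6930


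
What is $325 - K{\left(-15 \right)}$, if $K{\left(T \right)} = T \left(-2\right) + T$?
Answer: $310$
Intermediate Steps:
$K{\left(T \right)} = - T$ ($K{\left(T \right)} = - 2 T + T = - T$)
$325 - K{\left(-15 \right)} = 325 - \left(-1\right) \left(-15\right) = 325 - 15 = 310$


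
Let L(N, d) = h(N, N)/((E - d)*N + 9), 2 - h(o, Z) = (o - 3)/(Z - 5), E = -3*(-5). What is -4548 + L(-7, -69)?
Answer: -15799759/3474 ≈ -4548.0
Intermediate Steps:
E = 15
h(o, Z) = 2 - (-3 + o)/(-5 + Z) (h(o, Z) = 2 - (o - 3)/(Z - 5) = 2 - (-3 + o)/(-5 + Z))
L(N, d) = (-7 + N)/((-5 + N)*(9 + N*(15 - d))) (L(N, d) = ((-7 - N + 2*N)/(-5 + N))/((15 - d)*N + 9) = ((-7 + N)/(-5 + N))/(N*(15 - d) + 9) = ((-7 + N)/(-5 + N))/(9 + N*(15 - d)) = (-7 + N)/((-5 + N)*(9 + N*(15 - d))))
-4548 + L(-7, -69) = -4548 + (-7 - 7)/((-5 - 7)*(9 + 15*(-7) - 1*(-7)*(-69))) = -4548 - 14/(-12*(9 - 105 - 483)) = -4548 - 1/12*(-14)/(-579) = -4548 - 1/12*(-1/579)*(-14) = -4548 - 7/3474 = -15799759/3474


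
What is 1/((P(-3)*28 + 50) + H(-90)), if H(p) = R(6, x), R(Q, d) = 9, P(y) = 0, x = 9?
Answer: 1/59 ≈ 0.016949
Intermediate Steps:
H(p) = 9
1/((P(-3)*28 + 50) + H(-90)) = 1/((0*28 + 50) + 9) = 1/((0 + 50) + 9) = 1/(50 + 9) = 1/59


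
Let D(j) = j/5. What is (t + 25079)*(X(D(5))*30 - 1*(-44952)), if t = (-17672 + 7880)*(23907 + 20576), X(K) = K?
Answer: -19592020620774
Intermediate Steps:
D(j) = j/5 (D(j) = j*(1/5) = j/5)
t = -435577536 (t = -9792*44483 = -435577536)
(t + 25079)*(X(D(5))*30 - 1*(-44952)) = (-435577536 + 25079)*(((1/5)*5)*30 - 1*(-44952)) = -435552457*(1*30 + 44952) = -435552457*(30 + 44952) = -435552457*44982 = -19592020620774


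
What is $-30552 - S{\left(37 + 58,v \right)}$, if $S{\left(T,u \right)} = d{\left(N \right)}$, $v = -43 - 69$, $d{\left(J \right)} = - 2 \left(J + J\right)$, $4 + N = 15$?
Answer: $-30508$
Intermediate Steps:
$N = 11$ ($N = -4 + 15 = 11$)
$d{\left(J \right)} = - 4 J$ ($d{\left(J \right)} = - 2 \cdot 2 J = - 4 J$)
$v = -112$ ($v = -43 - 69 = -112$)
$S{\left(T,u \right)} = -44$ ($S{\left(T,u \right)} = \left(-4\right) 11 = -44$)
$-30552 - S{\left(37 + 58,v \right)} = -30552 - -44 = -30552 + 44 = -30508$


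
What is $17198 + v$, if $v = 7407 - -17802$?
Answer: $42407$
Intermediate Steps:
$v = 25209$ ($v = 7407 + 17802 = 25209$)
$17198 + v = 17198 + 25209 = 42407$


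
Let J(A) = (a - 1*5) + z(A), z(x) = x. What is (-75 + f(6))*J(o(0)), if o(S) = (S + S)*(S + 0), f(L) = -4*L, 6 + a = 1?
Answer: 990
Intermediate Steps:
a = -5 (a = -6 + 1 = -5)
o(S) = 2*S² (o(S) = (2*S)*S = 2*S²)
J(A) = -10 + A (J(A) = (-5 - 1*5) + A = (-5 - 5) + A = -10 + A)
(-75 + f(6))*J(o(0)) = (-75 - 4*6)*(-10 + 2*0²) = (-75 - 24)*(-10 + 2*0) = -99*(-10 + 0) = -99*(-10) = 990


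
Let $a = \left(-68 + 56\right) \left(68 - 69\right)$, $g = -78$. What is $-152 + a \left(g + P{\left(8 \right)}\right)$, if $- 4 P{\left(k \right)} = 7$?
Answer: $-1109$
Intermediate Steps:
$P{\left(k \right)} = - \frac{7}{4}$ ($P{\left(k \right)} = \left(- \frac{1}{4}\right) 7 = - \frac{7}{4}$)
$a = 12$ ($a = \left(-12\right) \left(-1\right) = 12$)
$-152 + a \left(g + P{\left(8 \right)}\right) = -152 + 12 \left(-78 - \frac{7}{4}\right) = -152 + 12 \left(- \frac{319}{4}\right) = -152 - 957 = -1109$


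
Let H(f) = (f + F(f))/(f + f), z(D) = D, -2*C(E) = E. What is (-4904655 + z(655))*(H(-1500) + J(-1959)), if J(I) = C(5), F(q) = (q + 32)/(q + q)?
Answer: 11034899884/1125 ≈ 9.8088e+6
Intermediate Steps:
C(E) = -E/2
F(q) = (32 + q)/(2*q) (F(q) = (32 + q)/((2*q)) = (32 + q)*(1/(2*q)) = (32 + q)/(2*q))
J(I) = -5/2 (J(I) = -1/2*5 = -5/2)
H(f) = (f + (32 + f)/(2*f))/(2*f) (H(f) = (f + (32 + f)/(2*f))/(f + f) = (f + (32 + f)/(2*f))/((2*f)) = (f + (32 + f)/(2*f))*(1/(2*f)) = (f + (32 + f)/(2*f))/(2*f))
(-4904655 + z(655))*(H(-1500) + J(-1959)) = (-4904655 + 655)*((1/4)*(32 - 1500 + 2*(-1500)**2)/(-1500)**2 - 5/2) = -4904000*((1/4)*(1/2250000)*(32 - 1500 + 2*2250000) - 5/2) = -4904000*((1/4)*(1/2250000)*(32 - 1500 + 4500000) - 5/2) = -4904000*((1/4)*(1/2250000)*4498532 - 5/2) = -4904000*(1124633/2250000 - 5/2) = -4904000*(-4500367/2250000) = 11034899884/1125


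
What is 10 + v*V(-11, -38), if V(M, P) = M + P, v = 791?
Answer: -38749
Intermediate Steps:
10 + v*V(-11, -38) = 10 + 791*(-11 - 38) = 10 + 791*(-49) = 10 - 38759 = -38749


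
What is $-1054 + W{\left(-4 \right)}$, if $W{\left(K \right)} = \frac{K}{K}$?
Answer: $-1053$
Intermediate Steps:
$W{\left(K \right)} = 1$
$-1054 + W{\left(-4 \right)} = -1054 + 1 = -1053$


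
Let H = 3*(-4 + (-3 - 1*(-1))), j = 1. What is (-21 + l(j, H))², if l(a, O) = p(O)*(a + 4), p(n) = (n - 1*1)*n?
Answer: 2852721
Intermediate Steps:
p(n) = n*(-1 + n) (p(n) = (n - 1)*n = (-1 + n)*n = n*(-1 + n))
H = -18 (H = 3*(-4 + (-3 + 1)) = 3*(-4 - 2) = 3*(-6) = -18)
l(a, O) = O*(-1 + O)*(4 + a) (l(a, O) = (O*(-1 + O))*(a + 4) = (O*(-1 + O))*(4 + a) = O*(-1 + O)*(4 + a))
(-21 + l(j, H))² = (-21 - 18*(-1 - 18)*(4 + 1))² = (-21 - 18*(-19)*5)² = (-21 + 1710)² = 1689² = 2852721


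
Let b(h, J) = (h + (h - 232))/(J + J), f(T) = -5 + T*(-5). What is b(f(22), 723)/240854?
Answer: -77/58045814 ≈ -1.3265e-6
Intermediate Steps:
f(T) = -5 - 5*T
b(h, J) = (-232 + 2*h)/(2*J) (b(h, J) = (h + (-232 + h))/((2*J)) = (-232 + 2*h)*(1/(2*J)) = (-232 + 2*h)/(2*J))
b(f(22), 723)/240854 = ((-116 + (-5 - 5*22))/723)/240854 = ((-116 + (-5 - 110))/723)*(1/240854) = ((-116 - 115)/723)*(1/240854) = ((1/723)*(-231))*(1/240854) = -77/241*1/240854 = -77/58045814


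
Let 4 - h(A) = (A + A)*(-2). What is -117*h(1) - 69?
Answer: -1005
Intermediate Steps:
h(A) = 4 + 4*A (h(A) = 4 - (A + A)*(-2) = 4 - 2*A*(-2) = 4 - (-4)*A = 4 + 4*A)
-117*h(1) - 69 = -117*(4 + 4*1) - 69 = -117*(4 + 4) - 69 = -117*8 - 69 = -936 - 69 = -1005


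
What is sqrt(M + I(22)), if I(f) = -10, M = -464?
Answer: I*sqrt(474) ≈ 21.772*I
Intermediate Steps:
sqrt(M + I(22)) = sqrt(-464 - 10) = sqrt(-474) = I*sqrt(474)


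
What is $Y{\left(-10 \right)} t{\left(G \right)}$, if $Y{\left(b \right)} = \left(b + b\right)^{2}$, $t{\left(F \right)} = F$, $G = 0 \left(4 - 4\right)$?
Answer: $0$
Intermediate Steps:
$G = 0$ ($G = 0 \cdot 0 = 0$)
$Y{\left(b \right)} = 4 b^{2}$ ($Y{\left(b \right)} = \left(2 b\right)^{2} = 4 b^{2}$)
$Y{\left(-10 \right)} t{\left(G \right)} = 4 \left(-10\right)^{2} \cdot 0 = 4 \cdot 100 \cdot 0 = 400 \cdot 0 = 0$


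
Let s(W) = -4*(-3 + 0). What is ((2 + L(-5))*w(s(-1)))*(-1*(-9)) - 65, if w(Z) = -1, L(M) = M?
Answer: -38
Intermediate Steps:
s(W) = 12 (s(W) = -4*(-3) = 12)
((2 + L(-5))*w(s(-1)))*(-1*(-9)) - 65 = ((2 - 5)*(-1))*(-1*(-9)) - 65 = -3*(-1)*9 - 65 = 3*9 - 65 = 27 - 65 = -38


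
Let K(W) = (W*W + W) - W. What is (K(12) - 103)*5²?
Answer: 1025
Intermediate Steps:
K(W) = W² (K(W) = (W² + W) - W = (W + W²) - W = W²)
(K(12) - 103)*5² = (12² - 103)*5² = (144 - 103)*25 = 41*25 = 1025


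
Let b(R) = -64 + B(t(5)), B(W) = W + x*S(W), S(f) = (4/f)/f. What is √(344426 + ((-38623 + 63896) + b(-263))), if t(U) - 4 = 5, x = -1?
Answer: 2*√7485290/9 ≈ 607.98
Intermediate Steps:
S(f) = 4/f²
t(U) = 9 (t(U) = 4 + 5 = 9)
B(W) = W - 4/W²
b(R) = -4459/81 (b(R) = -64 + (9 - 4/9²) = -64 + (9 - 4*1/81) = -64 + (9 - 4/81) = -64 + 725/81 = -4459/81)
√(344426 + ((-38623 + 63896) + b(-263))) = √(344426 + ((-38623 + 63896) - 4459/81)) = √(344426 + (25273 - 4459/81)) = √(344426 + 2042654/81) = √(29941160/81) = 2*√7485290/9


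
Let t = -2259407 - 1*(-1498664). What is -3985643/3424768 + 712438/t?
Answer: -5471984877133/2605368282624 ≈ -2.1003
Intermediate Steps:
t = -760743 (t = -2259407 + 1498664 = -760743)
-3985643/3424768 + 712438/t = -3985643/3424768 + 712438/(-760743) = -3985643*1/3424768 + 712438*(-1/760743) = -3985643/3424768 - 712438/760743 = -5471984877133/2605368282624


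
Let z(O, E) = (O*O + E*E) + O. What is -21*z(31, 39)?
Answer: -52773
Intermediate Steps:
z(O, E) = O + E² + O² (z(O, E) = (O² + E²) + O = (E² + O²) + O = O + E² + O²)
-21*z(31, 39) = -21*(31 + 39² + 31²) = -21*(31 + 1521 + 961) = -21*2513 = -52773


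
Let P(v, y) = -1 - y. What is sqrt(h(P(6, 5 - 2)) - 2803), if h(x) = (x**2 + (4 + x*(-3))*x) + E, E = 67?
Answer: 4*I*sqrt(174) ≈ 52.764*I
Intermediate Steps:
h(x) = 67 + x**2 + x*(4 - 3*x) (h(x) = (x**2 + (4 + x*(-3))*x) + 67 = (x**2 + (4 - 3*x)*x) + 67 = (x**2 + x*(4 - 3*x)) + 67 = 67 + x**2 + x*(4 - 3*x))
sqrt(h(P(6, 5 - 2)) - 2803) = sqrt((67 - 2*(-1 - (5 - 2))**2 + 4*(-1 - (5 - 2))) - 2803) = sqrt((67 - 2*(-1 - 1*3)**2 + 4*(-1 - 1*3)) - 2803) = sqrt((67 - 2*(-1 - 3)**2 + 4*(-1 - 3)) - 2803) = sqrt((67 - 2*(-4)**2 + 4*(-4)) - 2803) = sqrt((67 - 2*16 - 16) - 2803) = sqrt((67 - 32 - 16) - 2803) = sqrt(19 - 2803) = sqrt(-2784) = 4*I*sqrt(174)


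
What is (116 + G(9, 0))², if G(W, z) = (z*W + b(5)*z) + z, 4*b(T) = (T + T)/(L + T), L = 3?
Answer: 13456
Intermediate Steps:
b(T) = T/(2*(3 + T)) (b(T) = ((T + T)/(3 + T))/4 = ((2*T)/(3 + T))/4 = (2*T/(3 + T))/4 = T/(2*(3 + T)))
G(W, z) = 21*z/16 + W*z (G(W, z) = (z*W + ((½)*5/(3 + 5))*z) + z = (W*z + ((½)*5/8)*z) + z = (W*z + ((½)*5*(⅛))*z) + z = (W*z + 5*z/16) + z = (5*z/16 + W*z) + z = 21*z/16 + W*z)
(116 + G(9, 0))² = (116 + (1/16)*0*(21 + 16*9))² = (116 + (1/16)*0*(21 + 144))² = (116 + (1/16)*0*165)² = (116 + 0)² = 116² = 13456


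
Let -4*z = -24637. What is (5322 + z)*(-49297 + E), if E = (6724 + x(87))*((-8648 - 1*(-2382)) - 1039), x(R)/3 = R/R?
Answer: -564763054900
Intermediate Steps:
z = 24637/4 (z = -¼*(-24637) = 24637/4 ≈ 6159.3)
x(R) = 3 (x(R) = 3*(R/R) = 3*1 = 3)
E = -49140735 (E = (6724 + 3)*((-8648 - 1*(-2382)) - 1039) = 6727*((-8648 + 2382) - 1039) = 6727*(-6266 - 1039) = 6727*(-7305) = -49140735)
(5322 + z)*(-49297 + E) = (5322 + 24637/4)*(-49297 - 49140735) = (45925/4)*(-49190032) = -564763054900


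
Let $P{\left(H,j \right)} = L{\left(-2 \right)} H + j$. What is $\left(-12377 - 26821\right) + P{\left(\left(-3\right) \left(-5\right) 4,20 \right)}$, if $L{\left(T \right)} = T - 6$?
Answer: $-39658$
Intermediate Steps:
$L{\left(T \right)} = -6 + T$ ($L{\left(T \right)} = T - 6 = -6 + T$)
$P{\left(H,j \right)} = j - 8 H$ ($P{\left(H,j \right)} = \left(-6 - 2\right) H + j = - 8 H + j = j - 8 H$)
$\left(-12377 - 26821\right) + P{\left(\left(-3\right) \left(-5\right) 4,20 \right)} = \left(-12377 - 26821\right) + \left(20 - 8 \left(-3\right) \left(-5\right) 4\right) = -39198 + \left(20 - 8 \cdot 15 \cdot 4\right) = -39198 + \left(20 - 480\right) = -39198 - 460 = -39658$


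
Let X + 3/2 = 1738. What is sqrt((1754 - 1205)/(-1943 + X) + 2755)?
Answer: sqrt(469464121)/413 ≈ 52.463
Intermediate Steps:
X = 3473/2 (X = -3/2 + 1738 = 3473/2 ≈ 1736.5)
sqrt((1754 - 1205)/(-1943 + X) + 2755) = sqrt((1754 - 1205)/(-1943 + 3473/2) + 2755) = sqrt(549/(-413/2) + 2755) = sqrt(549*(-2/413) + 2755) = sqrt(-1098/413 + 2755) = sqrt(1136717/413) = sqrt(469464121)/413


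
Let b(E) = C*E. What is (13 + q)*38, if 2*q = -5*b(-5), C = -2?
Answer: -456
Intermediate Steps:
b(E) = -2*E
q = -25 (q = (-(-10)*(-5))/2 = (-5*10)/2 = (1/2)*(-50) = -25)
(13 + q)*38 = (13 - 25)*38 = -12*38 = -456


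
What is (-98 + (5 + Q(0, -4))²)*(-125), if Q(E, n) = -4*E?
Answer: 9125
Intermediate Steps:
(-98 + (5 + Q(0, -4))²)*(-125) = (-98 + (5 - 4*0)²)*(-125) = (-98 + (5 + 0)²)*(-125) = (-98 + 5²)*(-125) = (-98 + 25)*(-125) = -73*(-125) = 9125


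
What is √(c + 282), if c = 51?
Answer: 3*√37 ≈ 18.248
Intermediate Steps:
√(c + 282) = √(51 + 282) = √333 = 3*√37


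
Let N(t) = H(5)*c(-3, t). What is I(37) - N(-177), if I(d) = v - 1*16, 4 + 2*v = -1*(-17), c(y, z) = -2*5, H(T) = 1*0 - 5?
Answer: -119/2 ≈ -59.500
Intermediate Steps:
H(T) = -5 (H(T) = 0 - 5 = -5)
c(y, z) = -10
v = 13/2 (v = -2 + (-1*(-17))/2 = -2 + (½)*17 = -2 + 17/2 = 13/2 ≈ 6.5000)
I(d) = -19/2 (I(d) = 13/2 - 1*16 = 13/2 - 16 = -19/2)
N(t) = 50 (N(t) = -5*(-10) = 50)
I(37) - N(-177) = -19/2 - 1*50 = -19/2 - 50 = -119/2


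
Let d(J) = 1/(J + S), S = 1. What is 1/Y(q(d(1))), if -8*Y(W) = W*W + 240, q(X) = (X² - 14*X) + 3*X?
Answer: -128/4281 ≈ -0.029900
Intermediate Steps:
d(J) = 1/(1 + J) (d(J) = 1/(J + 1) = 1/(1 + J))
q(X) = X² - 11*X
Y(W) = -30 - W²/8 (Y(W) = -(W*W + 240)/8 = -(W² + 240)/8 = -(240 + W²)/8 = -30 - W²/8)
1/Y(q(d(1))) = 1/(-30 - (-11 + 1/(1 + 1))²/(1 + 1)²/8) = 1/(-30 - (-11 + 1/2)²/4/8) = 1/(-30 - (-11 + ½)²/4/8) = 1/(-30 - ((½)*(-21/2))²/8) = 1/(-30 - (-21/4)²/8) = 1/(-30 - ⅛*441/16) = 1/(-30 - 441/128) = 1/(-4281/128) = -128/4281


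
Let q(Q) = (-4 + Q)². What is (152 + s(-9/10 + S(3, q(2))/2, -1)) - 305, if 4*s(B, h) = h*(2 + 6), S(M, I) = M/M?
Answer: -155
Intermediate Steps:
S(M, I) = 1
s(B, h) = 2*h (s(B, h) = (h*(2 + 6))/4 = (h*8)/4 = (8*h)/4 = 2*h)
(152 + s(-9/10 + S(3, q(2))/2, -1)) - 305 = (152 + 2*(-1)) - 305 = (152 - 2) - 305 = 150 - 305 = -155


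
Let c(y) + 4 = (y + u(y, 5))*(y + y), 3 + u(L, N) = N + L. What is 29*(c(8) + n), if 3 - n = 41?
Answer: 7134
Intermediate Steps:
n = -38 (n = 3 - 1*41 = 3 - 41 = -38)
u(L, N) = -3 + L + N (u(L, N) = -3 + (N + L) = -3 + (L + N) = -3 + L + N)
c(y) = -4 + 2*y*(2 + 2*y) (c(y) = -4 + (y + (-3 + y + 5))*(y + y) = -4 + (y + (2 + y))*(2*y) = -4 + (2 + 2*y)*(2*y) = -4 + 2*y*(2 + 2*y))
29*(c(8) + n) = 29*((-4 + 4*8 + 4*8²) - 38) = 29*((-4 + 32 + 4*64) - 38) = 29*((-4 + 32 + 256) - 38) = 29*(284 - 38) = 29*246 = 7134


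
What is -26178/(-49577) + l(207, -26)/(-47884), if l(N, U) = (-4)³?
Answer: 314170070/593486267 ≈ 0.52936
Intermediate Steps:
l(N, U) = -64
-26178/(-49577) + l(207, -26)/(-47884) = -26178/(-49577) - 64/(-47884) = -26178*(-1/49577) - 64*(-1/47884) = 26178/49577 + 16/11971 = 314170070/593486267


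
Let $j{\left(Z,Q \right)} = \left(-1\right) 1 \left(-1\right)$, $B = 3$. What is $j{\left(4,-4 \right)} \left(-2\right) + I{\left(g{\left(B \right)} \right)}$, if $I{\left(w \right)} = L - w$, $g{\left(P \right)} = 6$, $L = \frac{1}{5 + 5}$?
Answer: $- \frac{79}{10} \approx -7.9$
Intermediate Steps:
$j{\left(Z,Q \right)} = 1$ ($j{\left(Z,Q \right)} = \left(-1\right) \left(-1\right) = 1$)
$L = \frac{1}{10} \approx 0.1$
$I{\left(w \right)} = \frac{1}{10} - w$
$j{\left(4,-4 \right)} \left(-2\right) + I{\left(g{\left(B \right)} \right)} = 1 \left(-2\right) + \left(\frac{1}{10} - 6\right) = -2 + \left(\frac{1}{10} - 6\right) = -2 - \frac{59}{10} = - \frac{79}{10}$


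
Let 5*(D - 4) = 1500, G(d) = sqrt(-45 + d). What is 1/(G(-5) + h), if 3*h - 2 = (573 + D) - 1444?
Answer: -339/63935 - 9*I*sqrt(2)/63935 ≈ -0.0053023 - 0.00019908*I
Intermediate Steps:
D = 304 (D = 4 + (1/5)*1500 = 4 + 300 = 304)
h = -565/3 (h = 2/3 + ((573 + 304) - 1444)/3 = 2/3 + (877 - 1444)/3 = 2/3 + (1/3)*(-567) = 2/3 - 189 = -565/3 ≈ -188.33)
1/(G(-5) + h) = 1/(sqrt(-45 - 5) - 565/3) = 1/(sqrt(-50) - 565/3) = 1/(5*I*sqrt(2) - 565/3) = 1/(-565/3 + 5*I*sqrt(2))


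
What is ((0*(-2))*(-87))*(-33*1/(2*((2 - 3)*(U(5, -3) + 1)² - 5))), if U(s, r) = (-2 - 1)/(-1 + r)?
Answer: 0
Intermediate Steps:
U(s, r) = -3/(-1 + r)
((0*(-2))*(-87))*(-33*1/(2*((2 - 3)*(U(5, -3) + 1)² - 5))) = ((0*(-2))*(-87))*(-33*1/(2*((2 - 3)*(-3/(-1 - 3) + 1)² - 5))) = (0*(-87))*(-33*1/(2*(-(-3/(-4) + 1)² - 5))) = 0*(-33*1/(2*(-(-3*(-¼) + 1)² - 5))) = 0*(-33*1/(2*(-(¾ + 1)² - 5))) = 0*(-33*1/(2*(-(7/4)² - 5))) = 0*(-33*1/(2*(-1*49/16 - 5))) = 0*(-33*1/(2*(-49/16 - 5))) = 0*(-33/(2*(-129/16))) = 0*(-33/(-129/8)) = 0*(-33*(-8/129)) = 0*(88/43) = 0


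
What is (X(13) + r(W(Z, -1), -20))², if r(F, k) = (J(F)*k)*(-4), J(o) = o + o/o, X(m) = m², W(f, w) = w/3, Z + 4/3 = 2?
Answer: 444889/9 ≈ 49432.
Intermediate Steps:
Z = ⅔ (Z = -4/3 + 2 = ⅔ ≈ 0.66667)
W(f, w) = w/3 (W(f, w) = w*(⅓) = w/3)
J(o) = 1 + o (J(o) = o + 1 = 1 + o)
r(F, k) = -4*k*(1 + F) (r(F, k) = ((1 + F)*k)*(-4) = (k*(1 + F))*(-4) = -4*k*(1 + F))
(X(13) + r(W(Z, -1), -20))² = (13² - 4*(-20)*(1 + (⅓)*(-1)))² = (169 - 4*(-20)*(1 - ⅓))² = (169 - 4*(-20)*⅔)² = (169 + 160/3)² = (667/3)² = 444889/9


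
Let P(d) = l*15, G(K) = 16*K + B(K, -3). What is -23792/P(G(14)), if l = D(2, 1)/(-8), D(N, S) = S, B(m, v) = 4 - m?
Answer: 190336/15 ≈ 12689.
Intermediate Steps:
l = -1/8 (l = 1/(-8) = 1*(-1/8) = -1/8 ≈ -0.12500)
G(K) = 4 + 15*K (G(K) = 16*K + (4 - K) = 4 + 15*K)
P(d) = -15/8 (P(d) = -1/8*15 = -15/8)
-23792/P(G(14)) = -23792/(-15/8) = -23792*(-8/15) = 190336/15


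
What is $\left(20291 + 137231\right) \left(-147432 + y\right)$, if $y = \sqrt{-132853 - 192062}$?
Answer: $-23223783504 + 157522 i \sqrt{324915} \approx -2.3224 \cdot 10^{10} + 8.979 \cdot 10^{7} i$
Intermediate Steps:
$y = i \sqrt{324915}$ ($y = \sqrt{-324915} = i \sqrt{324915} \approx 570.01 i$)
$\left(20291 + 137231\right) \left(-147432 + y\right) = \left(20291 + 137231\right) \left(-147432 + i \sqrt{324915}\right) = 157522 \left(-147432 + i \sqrt{324915}\right) = -23223783504 + 157522 i \sqrt{324915}$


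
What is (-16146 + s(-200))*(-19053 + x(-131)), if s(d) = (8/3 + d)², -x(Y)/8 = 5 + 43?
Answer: -1329166850/3 ≈ -4.4306e+8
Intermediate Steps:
x(Y) = -384 (x(Y) = -8*(5 + 43) = -8*48 = -384)
s(d) = (8/3 + d)² (s(d) = (8*(⅓) + d)² = (8/3 + d)²)
(-16146 + s(-200))*(-19053 + x(-131)) = (-16146 + (8 + 3*(-200))²/9)*(-19053 - 384) = (-16146 + (8 - 600)²/9)*(-19437) = (-16146 + (⅑)*(-592)²)*(-19437) = (-16146 + (⅑)*350464)*(-19437) = (-16146 + 350464/9)*(-19437) = (205150/9)*(-19437) = -1329166850/3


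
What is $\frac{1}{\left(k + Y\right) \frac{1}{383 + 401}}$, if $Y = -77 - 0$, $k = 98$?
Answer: $\frac{112}{3} \approx 37.333$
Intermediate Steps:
$Y = -77$ ($Y = -77 + 0 = -77$)
$\frac{1}{\left(k + Y\right) \frac{1}{383 + 401}} = \frac{1}{\left(98 - 77\right) \frac{1}{383 + 401}} = \frac{1}{21 \cdot \frac{1}{784}} = \frac{1}{\frac{3}{112}} = \frac{112}{3}$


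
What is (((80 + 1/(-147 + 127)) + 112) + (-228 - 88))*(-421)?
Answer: 1044501/20 ≈ 52225.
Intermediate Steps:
(((80 + 1/(-147 + 127)) + 112) + (-228 - 88))*(-421) = (((80 + 1/(-20)) + 112) - 316)*(-421) = (((80 - 1/20) + 112) - 316)*(-421) = ((1599/20 + 112) - 316)*(-421) = (3839/20 - 316)*(-421) = -2481/20*(-421) = 1044501/20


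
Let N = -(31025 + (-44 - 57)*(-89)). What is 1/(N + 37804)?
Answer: -1/2210 ≈ -0.00045249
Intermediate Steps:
N = -40014 (N = -(31025 - 101*(-89)) = -(31025 + 8989) = -1*40014 = -40014)
1/(N + 37804) = 1/(-40014 + 37804) = 1/(-2210) = -1/2210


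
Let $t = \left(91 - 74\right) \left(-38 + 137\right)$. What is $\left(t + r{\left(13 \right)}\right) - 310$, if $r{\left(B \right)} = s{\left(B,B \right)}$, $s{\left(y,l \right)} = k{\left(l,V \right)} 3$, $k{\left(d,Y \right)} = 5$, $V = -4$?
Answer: $1388$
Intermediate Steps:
$t = 1683$ ($t = 17 \cdot 99 = 1683$)
$s{\left(y,l \right)} = 15$ ($s{\left(y,l \right)} = 5 \cdot 3 = 15$)
$r{\left(B \right)} = 15$
$\left(t + r{\left(13 \right)}\right) - 310 = \left(1683 + 15\right) - 310 = 1698 - 310 = 1388$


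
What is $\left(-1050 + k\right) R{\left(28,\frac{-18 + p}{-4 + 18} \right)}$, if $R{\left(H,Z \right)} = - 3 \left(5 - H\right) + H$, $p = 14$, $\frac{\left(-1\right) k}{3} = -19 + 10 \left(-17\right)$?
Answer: $-46851$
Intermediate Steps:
$k = 567$ ($k = - 3 \left(-19 + 10 \left(-17\right)\right) = - 3 \left(-19 - 170\right) = \left(-3\right) \left(-189\right) = 567$)
$R{\left(H,Z \right)} = -15 + 4 H$ ($R{\left(H,Z \right)} = \left(-15 + 3 H\right) + H = -15 + 4 H$)
$\left(-1050 + k\right) R{\left(28,\frac{-18 + p}{-4 + 18} \right)} = \left(-1050 + 567\right) \left(-15 + 4 \cdot 28\right) = - 483 \left(-15 + 112\right) = \left(-483\right) 97 = -46851$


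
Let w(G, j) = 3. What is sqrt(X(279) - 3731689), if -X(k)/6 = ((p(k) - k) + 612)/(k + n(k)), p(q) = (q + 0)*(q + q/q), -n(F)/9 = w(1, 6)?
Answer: I*sqrt(731777158)/14 ≈ 1932.2*I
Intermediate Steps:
n(F) = -27 (n(F) = -9*3 = -27)
p(q) = q*(1 + q) (p(q) = q*(q + 1) = q*(1 + q))
X(k) = -6*(612 - k + k*(1 + k))/(-27 + k) (X(k) = -6*((k*(1 + k) - k) + 612)/(k - 27) = -6*((-k + k*(1 + k)) + 612)/(-27 + k) = -6*(612 - k + k*(1 + k))/(-27 + k))
sqrt(X(279) - 3731689) = sqrt(6*(-612 - 1*279**2)/(-27 + 279) - 3731689) = sqrt(6*(-612 - 1*77841)/252 - 3731689) = sqrt(6*(1/252)*(-612 - 77841) - 3731689) = sqrt(6*(1/252)*(-78453) - 3731689) = sqrt(-26151/14 - 3731689) = sqrt(-52269797/14) = I*sqrt(731777158)/14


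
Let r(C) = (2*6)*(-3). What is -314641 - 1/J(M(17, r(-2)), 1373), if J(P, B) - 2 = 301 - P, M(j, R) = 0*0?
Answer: -95336224/303 ≈ -3.1464e+5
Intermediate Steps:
r(C) = -36 (r(C) = 12*(-3) = -36)
M(j, R) = 0
J(P, B) = 303 - P (J(P, B) = 2 + (301 - P) = 303 - P)
-314641 - 1/J(M(17, r(-2)), 1373) = -314641 - 1/(303 - 1*0) = -314641 - 1/(303 + 0) = -314641 - 1/303 = -95336224/303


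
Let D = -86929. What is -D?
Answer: 86929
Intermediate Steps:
-D = -1*(-86929) = 86929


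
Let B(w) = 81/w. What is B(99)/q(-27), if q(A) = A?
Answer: -1/33 ≈ -0.030303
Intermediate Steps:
B(99)/q(-27) = (81/99)/(-27) = (81*(1/99))*(-1/27) = (9/11)*(-1/27) = -1/33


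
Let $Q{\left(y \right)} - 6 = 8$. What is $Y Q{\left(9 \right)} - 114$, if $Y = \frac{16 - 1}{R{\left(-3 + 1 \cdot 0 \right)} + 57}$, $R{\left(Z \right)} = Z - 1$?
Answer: $- \frac{5832}{53} \approx -110.04$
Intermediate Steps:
$R{\left(Z \right)} = -1 + Z$ ($R{\left(Z \right)} = Z - 1 = -1 + Z$)
$Y = \frac{15}{53}$ ($Y = \frac{16 - 1}{\left(-1 + \left(-3 + 1 \cdot 0\right)\right) + 57} = \frac{15}{\left(-1 + \left(-3 + 0\right)\right) + 57} = \frac{15}{\left(-1 - 3\right) + 57} = \frac{15}{-4 + 57} = \frac{15}{53} \approx 0.28302$)
$Q{\left(y \right)} = 14$ ($Q{\left(y \right)} = 6 + 8 = 14$)
$Y Q{\left(9 \right)} - 114 = \frac{15}{53} \cdot 14 - 114 = \frac{210}{53} - 114 = - \frac{5832}{53}$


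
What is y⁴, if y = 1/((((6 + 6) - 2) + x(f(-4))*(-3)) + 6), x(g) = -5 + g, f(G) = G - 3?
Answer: 1/7311616 ≈ 1.3677e-7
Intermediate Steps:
f(G) = -3 + G
y = 1/52 (y = 1/((((6 + 6) - 2) + (-5 + (-3 - 4))*(-3)) + 6) = 1/(((12 - 2) + (-5 - 7)*(-3)) + 6) = 1/((10 - 12*(-3)) + 6) = 1/((10 + 36) + 6) = 1/(46 + 6) = 1/52 ≈ 0.019231)
y⁴ = (1/52)⁴ = 1/7311616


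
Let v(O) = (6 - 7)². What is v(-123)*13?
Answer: 13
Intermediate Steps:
v(O) = 1 (v(O) = (-1)² = 1)
v(-123)*13 = 1*13 = 13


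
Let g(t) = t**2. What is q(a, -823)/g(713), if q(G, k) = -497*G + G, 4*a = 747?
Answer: -2988/16399 ≈ -0.18221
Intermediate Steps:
a = 747/4 (a = (1/4)*747 = 747/4 ≈ 186.75)
q(G, k) = -496*G
q(a, -823)/g(713) = (-496*747/4)/(713**2) = -92628/508369 = -92628*1/508369 = -2988/16399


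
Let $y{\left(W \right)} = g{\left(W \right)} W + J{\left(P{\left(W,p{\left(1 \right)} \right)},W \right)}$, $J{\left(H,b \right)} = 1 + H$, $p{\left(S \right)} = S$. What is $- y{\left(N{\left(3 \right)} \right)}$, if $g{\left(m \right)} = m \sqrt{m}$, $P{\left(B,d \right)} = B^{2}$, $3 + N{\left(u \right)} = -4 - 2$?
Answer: $-82 - 243 i \approx -82.0 - 243.0 i$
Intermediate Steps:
$N{\left(u \right)} = -9$ ($N{\left(u \right)} = -3 - 6 = -9$)
$g{\left(m \right)} = m^{\frac{3}{2}}$
$y{\left(W \right)} = 1 + W^{2} + W^{\frac{5}{2}}$ ($y{\left(W \right)} = W^{\frac{3}{2}} W + \left(1 + W^{2}\right) = W^{\frac{5}{2}} + \left(1 + W^{2}\right) = 1 + W^{2} + W^{\frac{5}{2}}$)
$- y{\left(N{\left(3 \right)} \right)} = - (1 + \left(-9\right)^{2} + \left(-9\right)^{\frac{5}{2}}) = - (1 + 81 + 243 i) = - (82 + 243 i) = -82 - 243 i$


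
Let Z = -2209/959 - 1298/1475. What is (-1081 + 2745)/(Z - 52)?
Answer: -3068800/101771 ≈ -30.154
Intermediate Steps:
Z = -76323/23975 (Z = -2209*1/959 - 1298*1/1475 = -2209/959 - 22/25 = -76323/23975 ≈ -3.1834)
(-1081 + 2745)/(Z - 52) = (-1081 + 2745)/(-76323/23975 - 52) = 1664/(-1323023/23975) = 1664*(-23975/1323023) = -3068800/101771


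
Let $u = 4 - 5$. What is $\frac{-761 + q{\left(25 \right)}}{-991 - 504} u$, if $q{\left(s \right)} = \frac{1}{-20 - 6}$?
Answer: $- \frac{19787}{38870} \approx -0.50906$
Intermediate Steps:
$q{\left(s \right)} = - \frac{1}{26}$ ($q{\left(s \right)} = \frac{1}{-26} = - \frac{1}{26}$)
$u = -1$
$\frac{-761 + q{\left(25 \right)}}{-991 - 504} u = \frac{-761 - \frac{1}{26}}{-991 - 504} \left(-1\right) = - \frac{19787}{26 \left(-1495\right)} \left(-1\right) = \left(- \frac{19787}{26}\right) \left(- \frac{1}{1495}\right) \left(-1\right) = \frac{19787}{38870} \left(-1\right) = - \frac{19787}{38870}$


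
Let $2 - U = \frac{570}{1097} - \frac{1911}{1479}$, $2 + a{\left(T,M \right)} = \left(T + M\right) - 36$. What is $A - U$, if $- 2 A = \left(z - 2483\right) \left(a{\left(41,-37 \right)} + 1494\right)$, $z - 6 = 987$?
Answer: $\frac{588249502279}{540821} \approx 1.0877 \cdot 10^{6}$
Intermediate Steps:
$z = 993$ ($z = 6 + 987 = 993$)
$a{\left(T,M \right)} = -38 + M + T$ ($a{\left(T,M \right)} = -2 - \left(36 - M - T\right) = -2 + \left(-36 + M + T\right) = -38 + M + T$)
$U = \frac{1499421}{540821}$ ($U = 2 - \left(\frac{570}{1097} - \frac{1911}{1479}\right) = 2 - \left(570 \cdot \frac{1}{1097} - \frac{637}{493}\right) = 2 - \left(\frac{570}{1097} - \frac{637}{493}\right) = 2 - - \frac{417779}{540821} = 2 + \frac{417779}{540821} = \frac{1499421}{540821} \approx 2.7725$)
$A = 1087700$ ($A = - \frac{\left(993 - 2483\right) \left(\left(-38 - 37 + 41\right) + 1494\right)}{2} = - \frac{\left(-1490\right) \left(-34 + 1494\right)}{2} = - \frac{\left(-1490\right) 1460}{2} = \left(- \frac{1}{2}\right) \left(-2175400\right) = 1087700$)
$A - U = 1087700 - \frac{1499421}{540821} = \frac{588249502279}{540821}$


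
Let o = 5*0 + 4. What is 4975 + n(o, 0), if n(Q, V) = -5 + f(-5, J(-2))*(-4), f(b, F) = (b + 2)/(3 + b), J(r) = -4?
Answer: 4964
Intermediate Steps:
f(b, F) = (2 + b)/(3 + b)
o = 4 (o = 0 + 4 = 4)
n(Q, V) = -11 (n(Q, V) = -5 + ((2 - 5)/(3 - 5))*(-4) = -5 + (-3/(-2))*(-4) = -5 - 1/2*(-3)*(-4) = -5 + (3/2)*(-4) = -5 - 6 = -11)
4975 + n(o, 0) = 4975 - 11 = 4964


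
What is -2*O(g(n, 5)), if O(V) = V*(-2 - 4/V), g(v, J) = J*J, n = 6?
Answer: 108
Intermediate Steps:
g(v, J) = J²
-2*O(g(n, 5)) = -2*(-4 - 2*5²) = -2*(-4 - 2*25) = -2*(-4 - 50) = -2*(-54) = 108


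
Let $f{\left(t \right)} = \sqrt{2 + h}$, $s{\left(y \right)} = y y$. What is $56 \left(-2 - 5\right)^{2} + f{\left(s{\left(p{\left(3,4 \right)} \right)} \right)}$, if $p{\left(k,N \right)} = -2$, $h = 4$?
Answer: $2744 + \sqrt{6} \approx 2746.4$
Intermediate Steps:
$s{\left(y \right)} = y^{2}$
$f{\left(t \right)} = \sqrt{6}$ ($f{\left(t \right)} = \sqrt{2 + 4} = \sqrt{6}$)
$56 \left(-2 - 5\right)^{2} + f{\left(s{\left(p{\left(3,4 \right)} \right)} \right)} = 56 \left(-2 - 5\right)^{2} + \sqrt{6} = 56 \left(-7\right)^{2} + \sqrt{6} = 56 \cdot 49 + \sqrt{6} = 2744 + \sqrt{6}$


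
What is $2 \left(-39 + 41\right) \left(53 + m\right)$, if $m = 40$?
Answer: $372$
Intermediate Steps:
$2 \left(-39 + 41\right) \left(53 + m\right) = 2 \left(-39 + 41\right) \left(53 + 40\right) = 2 \cdot 2 \cdot 93 = 2 \cdot 186 = 372$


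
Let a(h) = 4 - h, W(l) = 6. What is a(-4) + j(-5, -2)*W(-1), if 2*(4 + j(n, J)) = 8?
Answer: 8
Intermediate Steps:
j(n, J) = 0 (j(n, J) = -4 + (½)*8 = -4 + 4 = 0)
a(-4) + j(-5, -2)*W(-1) = (4 - 1*(-4)) + 0*6 = (4 + 4) + 0 = 8 + 0 = 8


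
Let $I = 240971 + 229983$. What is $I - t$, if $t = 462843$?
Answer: $8111$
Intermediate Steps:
$I = 470954$
$I - t = 470954 - 462843 = 8111$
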